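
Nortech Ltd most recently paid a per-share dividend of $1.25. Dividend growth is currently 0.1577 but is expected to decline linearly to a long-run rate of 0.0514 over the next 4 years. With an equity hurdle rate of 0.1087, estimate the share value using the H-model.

$27.57

H-model: P₀ = D₀[(1+g_L) + H(g_S−g_L)]/(r−g_L), with H = 4/2 = 2.
P₀ = 1.25 × [(1+0.0514) + 2×(0.1577−0.0514)] / (0.1087−0.0514)
   = 1.25 × 1.2640 / 0.0573 = 27.5742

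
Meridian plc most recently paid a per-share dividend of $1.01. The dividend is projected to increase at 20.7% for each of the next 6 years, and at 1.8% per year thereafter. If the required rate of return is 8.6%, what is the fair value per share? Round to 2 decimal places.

$37.41

Two-stage DDM. Project D₁…D_6 at 0.207, terminal growth 0.018, discount at r = 0.086.
D_1 = 1.2191
D_2 = 1.4714
D_3 = 1.7760
D_4 = 2.1436
D_5 = 2.5874
D_6 = 3.1229
Terminal value at t=6: TV = D_7/(r−g) = 3.1792/(0.086−0.018) = 46.7524
P₀ = 1.2191/(1+0.086)^1 + 1.4714/(1+0.086)^2 + 1.7760/(1+0.086)^3 + 2.1436/(1+0.086)^4 + 2.5874/(1+0.086)^5 + 3.1229/(1+0.086)^6 + 46.7524/(1+0.086)^6 = 37.4130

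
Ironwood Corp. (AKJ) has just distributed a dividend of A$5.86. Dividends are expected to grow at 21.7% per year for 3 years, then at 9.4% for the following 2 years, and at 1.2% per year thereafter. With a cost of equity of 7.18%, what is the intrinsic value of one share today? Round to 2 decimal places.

A$191.74

Three-stage DDM. Project D₁…D_5; terminal Gordon value at t=5 with g = 0.012; discount at r = 0.0718.
D_1 = 7.1316
D_2 = 8.6792
D_3 = 10.5626
D_4 = 11.5554
D_5 = 12.6417
TV_5 = 12.7934/(0.0718−0.012) = 213.9357
P₀ = Σ Dₜ/(1+r)ᵗ + TV_5/(1+r)^5 = 191.7391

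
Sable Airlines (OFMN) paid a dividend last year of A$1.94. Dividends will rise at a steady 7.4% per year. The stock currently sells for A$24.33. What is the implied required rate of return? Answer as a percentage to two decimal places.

15.96%

Rearranging the constant-growth DDM: r = D₁/P₀ + g.
D₁ = 1.94 × (1 + 0.074) = 2.0836.
r = 2.0836 / 24.33 + 0.074 = 0.08564 + 0.074 = 0.15964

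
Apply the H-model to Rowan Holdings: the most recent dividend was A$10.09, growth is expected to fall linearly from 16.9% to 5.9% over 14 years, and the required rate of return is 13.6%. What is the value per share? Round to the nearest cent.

A$239.67

H-model: P₀ = D₀[(1+g_L) + H(g_S−g_L)]/(r−g_L), with H = 14/2 = 7.
P₀ = 10.09 × [(1+0.059) + 7×(0.169−0.059)] / (0.136−0.059)
   = 10.09 × 1.8290 / 0.077 = 239.6703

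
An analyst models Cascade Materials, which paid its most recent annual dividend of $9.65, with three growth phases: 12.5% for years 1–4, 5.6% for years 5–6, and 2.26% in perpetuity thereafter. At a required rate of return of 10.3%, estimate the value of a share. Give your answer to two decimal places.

$181.88

Three-stage DDM. Project D₁…D_6; terminal Gordon value at t=6 with g = 0.0226; discount at r = 0.103.
D_1 = 10.8563
D_2 = 12.2133
D_3 = 13.7399
D_4 = 15.4574
D_5 = 16.3231
D_6 = 17.2371
TV_6 = 17.6267/(0.103−0.0226) = 219.2376
P₀ = Σ Dₜ/(1+r)ᵗ + TV_6/(1+r)^6 = 181.8820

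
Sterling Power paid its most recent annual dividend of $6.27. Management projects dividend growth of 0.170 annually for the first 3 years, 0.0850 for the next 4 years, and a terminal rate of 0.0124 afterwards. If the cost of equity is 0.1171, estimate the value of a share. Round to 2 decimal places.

$109.44

Three-stage DDM. Project D₁…D_7; terminal Gordon value at t=7 with g = 0.0124; discount at r = 0.1171.
D_1 = 7.3359
D_2 = 8.5830
D_3 = 10.0421
D_4 = 10.8957
D_5 = 11.8218
D_6 = 12.8267
D_7 = 13.9170
TV_7 = 14.0895/(0.1171−0.0124) = 134.5704
P₀ = Σ Dₜ/(1+r)ᵗ + TV_7/(1+r)^7 = 109.4391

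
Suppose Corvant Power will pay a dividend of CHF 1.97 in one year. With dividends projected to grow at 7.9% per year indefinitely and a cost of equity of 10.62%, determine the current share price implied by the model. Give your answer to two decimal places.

Gordon growth model: P₀ = D₁/(r − g), with D₁ = 1.97 given directly.
P₀ = 1.9700 / (0.1062 − 0.079) = 1.9700 / 0.0272 = 72.4265

CHF 72.43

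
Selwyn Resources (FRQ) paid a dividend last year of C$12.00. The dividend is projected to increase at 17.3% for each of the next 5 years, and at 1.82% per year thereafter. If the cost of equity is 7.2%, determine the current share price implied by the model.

C$435.49

Two-stage DDM. Project D₁…D_5 at 0.173, terminal growth 0.0182, discount at r = 0.072.
D_1 = 14.0760
D_2 = 16.5111
D_3 = 19.3676
D_4 = 22.7182
D_5 = 26.6484
Terminal value at t=5: TV = D_6/(r−g) = 27.1334/(0.072−0.0182) = 504.3385
P₀ = 14.0760/(1+0.072)^1 + 16.5111/(1+0.072)^2 + 19.3676/(1+0.072)^3 + 22.7182/(1+0.072)^4 + 26.6484/(1+0.072)^5 + 504.3385/(1+0.072)^5 = 435.4902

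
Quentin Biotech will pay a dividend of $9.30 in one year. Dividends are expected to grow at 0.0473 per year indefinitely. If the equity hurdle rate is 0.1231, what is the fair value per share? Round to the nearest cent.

Gordon growth model: P₀ = D₁/(r − g), with D₁ = 9.30 given directly.
P₀ = 9.3000 / (0.1231 − 0.0473) = 9.3000 / 0.0758 = 122.6913

$122.69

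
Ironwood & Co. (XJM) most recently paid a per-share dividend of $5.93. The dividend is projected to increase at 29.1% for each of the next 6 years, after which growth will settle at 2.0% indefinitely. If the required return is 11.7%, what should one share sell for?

Two-stage DDM. Project D₁…D_6 at 0.291, terminal growth 0.02, discount at r = 0.117.
D_1 = 7.6556
D_2 = 9.8834
D_3 = 12.7595
D_4 = 16.4725
D_5 = 21.2660
D_6 = 27.4544
Terminal value at t=6: TV = D_7/(r−g) = 28.0035/(0.117−0.02) = 288.6959
P₀ = 7.6556/(1+0.117)^1 + 9.8834/(1+0.117)^2 + 12.7595/(1+0.117)^3 + 16.4725/(1+0.117)^4 + 21.2660/(1+0.117)^5 + 27.4544/(1+0.117)^6 + 288.6959/(1+0.117)^6 = 209.5118

$209.51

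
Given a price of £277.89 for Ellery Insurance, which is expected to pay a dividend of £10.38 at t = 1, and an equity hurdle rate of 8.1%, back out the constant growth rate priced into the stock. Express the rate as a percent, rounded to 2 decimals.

4.36%

From P₀ = D₁/(r − g), the implied growth is g = r − D₁/P₀.
g = 0.081 − 10.38/277.89 = 0.081 − 0.03735 = 0.04365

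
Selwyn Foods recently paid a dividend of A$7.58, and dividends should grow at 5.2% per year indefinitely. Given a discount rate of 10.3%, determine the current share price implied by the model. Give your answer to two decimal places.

A$156.36

Gordon growth model: P₀ = D₁/(r − g). D₁ = 7.58 × (1 + 0.052) = 7.9742.
P₀ = 7.9742 / (0.103 − 0.052) = 7.9742 / 0.051 = 156.3561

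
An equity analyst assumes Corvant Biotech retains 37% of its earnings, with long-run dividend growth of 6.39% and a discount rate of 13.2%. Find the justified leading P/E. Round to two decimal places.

9.25

Payout ratio b = 1 − 0.37 = 0.63.
Justified leading P/E = b/(r−g) = 0.63/(0.132−0.0639) = 9.2511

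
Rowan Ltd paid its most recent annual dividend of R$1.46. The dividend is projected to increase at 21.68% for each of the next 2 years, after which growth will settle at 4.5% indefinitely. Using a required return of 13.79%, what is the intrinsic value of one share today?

R$22.01

Two-stage DDM. Project D₁…D_2 at 0.2168, terminal growth 0.045, discount at r = 0.1379.
D_1 = 1.7765
D_2 = 2.1617
Terminal value at t=2: TV = D_3/(r−g) = 2.2590/(0.1379−0.045) = 24.3160
P₀ = 1.7765/(1+0.1379)^1 + 2.1617/(1+0.1379)^2 + 24.3160/(1+0.1379)^2 = 22.0102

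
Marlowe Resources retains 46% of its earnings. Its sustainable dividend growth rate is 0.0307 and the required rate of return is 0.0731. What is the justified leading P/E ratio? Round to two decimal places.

12.74

Payout ratio b = 1 − 0.46 = 0.54.
Justified leading P/E = b/(r−g) = 0.54/(0.0731−0.0307) = 12.7358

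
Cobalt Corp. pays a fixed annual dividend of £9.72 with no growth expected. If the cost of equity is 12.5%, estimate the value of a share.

£77.76

Zero-growth DDM (perpetuity): P₀ = D/r = 9.72 / 0.125 = 77.7600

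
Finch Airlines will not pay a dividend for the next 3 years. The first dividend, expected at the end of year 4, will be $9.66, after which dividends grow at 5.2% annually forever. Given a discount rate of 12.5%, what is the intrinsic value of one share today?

$92.94

Deferred-dividend DDM. At t=3 the remaining stream is a growing perpetuity with first payment D_4 = 9.66.
V_3 = D_4/(r−g) = 9.66/(0.125−0.052) = 132.3288
P₀ = V_3/(1+r)^3 = 132.3288/(1+0.125)^3 = 92.9387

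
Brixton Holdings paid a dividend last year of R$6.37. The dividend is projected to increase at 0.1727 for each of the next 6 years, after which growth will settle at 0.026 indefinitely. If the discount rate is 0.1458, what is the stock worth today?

R$104.19

Two-stage DDM. Project D₁…D_6 at 0.1727, terminal growth 0.026, discount at r = 0.1458.
D_1 = 7.4701
D_2 = 8.7602
D_3 = 10.2731
D_4 = 12.0472
D_5 = 14.1278
D_6 = 16.5677
Terminal value at t=6: TV = D_7/(r−g) = 16.9984/(0.1458−0.026) = 141.8899
P₀ = 7.4701/(1+0.1458)^1 + 8.7602/(1+0.1458)^2 + 10.2731/(1+0.1458)^3 + 12.0472/(1+0.1458)^4 + 14.1278/(1+0.1458)^5 + 16.5677/(1+0.1458)^6 + 141.8899/(1+0.1458)^6 = 104.1908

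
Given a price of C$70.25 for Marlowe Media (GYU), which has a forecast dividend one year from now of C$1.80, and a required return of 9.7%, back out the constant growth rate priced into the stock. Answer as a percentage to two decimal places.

7.14%

From P₀ = D₁/(r − g), the implied growth is g = r − D₁/P₀.
g = 0.097 − 1.80/70.25 = 0.097 − 0.02562 = 0.07138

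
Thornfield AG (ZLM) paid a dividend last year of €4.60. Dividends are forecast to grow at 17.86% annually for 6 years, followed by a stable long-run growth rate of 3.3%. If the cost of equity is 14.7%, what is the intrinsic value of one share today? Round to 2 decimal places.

Two-stage DDM. Project D₁…D_6 at 0.1786, terminal growth 0.033, discount at r = 0.147.
D_1 = 5.4216
D_2 = 6.3899
D_3 = 7.5311
D_4 = 8.8761
D_5 = 10.4614
D_6 = 12.3298
Terminal value at t=6: TV = D_7/(r−g) = 12.7367/(0.147−0.033) = 111.7254
P₀ = 5.4216/(1+0.147)^1 + 6.3899/(1+0.147)^2 + 7.5311/(1+0.147)^3 + 8.8761/(1+0.147)^4 + 10.4614/(1+0.147)^5 + 12.3298/(1+0.147)^6 + 111.7254/(1+0.147)^6 = 79.4519

€79.45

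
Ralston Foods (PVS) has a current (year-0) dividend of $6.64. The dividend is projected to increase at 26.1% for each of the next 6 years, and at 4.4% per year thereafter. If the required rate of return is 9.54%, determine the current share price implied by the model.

$380.99

Two-stage DDM. Project D₁…D_6 at 0.261, terminal growth 0.044, discount at r = 0.0954.
D_1 = 8.3730
D_2 = 10.5584
D_3 = 13.3141
D_4 = 16.7891
D_5 = 21.1711
D_6 = 26.6968
Terminal value at t=6: TV = D_7/(r−g) = 27.8714/(0.0954−0.044) = 542.2455
P₀ = 8.3730/(1+0.0954)^1 + 10.5584/(1+0.0954)^2 + 13.3141/(1+0.0954)^3 + 16.7891/(1+0.0954)^4 + 21.1711/(1+0.0954)^5 + 26.6968/(1+0.0954)^6 + 542.2455/(1+0.0954)^6 = 380.9882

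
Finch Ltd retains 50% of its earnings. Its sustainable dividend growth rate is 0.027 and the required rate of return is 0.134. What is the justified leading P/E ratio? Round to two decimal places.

Payout ratio b = 1 − 0.50 = 0.50.
Justified leading P/E = b/(r−g) = 0.50/(0.134−0.027) = 4.6729

4.67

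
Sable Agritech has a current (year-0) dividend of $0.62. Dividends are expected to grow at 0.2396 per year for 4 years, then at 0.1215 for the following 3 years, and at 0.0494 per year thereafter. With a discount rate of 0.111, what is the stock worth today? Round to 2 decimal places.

$23.06

Three-stage DDM. Project D₁…D_7; terminal Gordon value at t=7 with g = 0.0494; discount at r = 0.111.
D_1 = 0.7686
D_2 = 0.9527
D_3 = 1.1810
D_4 = 1.4639
D_5 = 1.6418
D_6 = 1.8413
D_7 = 2.0650
TV_7 = 2.1670/(0.111−0.0494) = 35.1784
P₀ = Σ Dₜ/(1+r)ᵗ + TV_7/(1+r)^7 = 23.0606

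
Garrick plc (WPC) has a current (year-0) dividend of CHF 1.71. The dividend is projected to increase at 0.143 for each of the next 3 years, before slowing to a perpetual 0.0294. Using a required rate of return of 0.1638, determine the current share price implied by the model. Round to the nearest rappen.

CHF 17.36

Two-stage DDM. Project D₁…D_3 at 0.143, terminal growth 0.0294, discount at r = 0.1638.
D_1 = 1.9545
D_2 = 2.2340
D_3 = 2.5535
Terminal value at t=3: TV = D_4/(r−g) = 2.6286/(0.1638−0.0294) = 19.5578
P₀ = 1.9545/(1+0.1638)^1 + 2.2340/(1+0.1638)^2 + 2.5535/(1+0.1638)^3 + 19.5578/(1+0.1638)^3 = 17.3563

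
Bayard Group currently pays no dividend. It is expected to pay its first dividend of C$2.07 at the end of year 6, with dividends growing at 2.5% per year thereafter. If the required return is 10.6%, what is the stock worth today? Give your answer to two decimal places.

C$15.44

Deferred-dividend DDM. At t=5 the remaining stream is a growing perpetuity with first payment D_6 = 2.07.
V_5 = D_6/(r−g) = 2.07/(0.106−0.025) = 25.5556
P₀ = V_5/(1+r)^5 = 25.5556/(1+0.106)^5 = 15.4422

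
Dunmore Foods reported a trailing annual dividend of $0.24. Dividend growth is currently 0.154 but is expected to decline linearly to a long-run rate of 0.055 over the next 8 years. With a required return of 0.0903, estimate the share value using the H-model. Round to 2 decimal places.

H-model: P₀ = D₀[(1+g_L) + H(g_S−g_L)]/(r−g_L), with H = 8/2 = 4.
P₀ = 0.24 × [(1+0.055) + 4×(0.154−0.055)] / (0.0903−0.055)
   = 0.24 × 1.4510 / 0.0353 = 9.8652

$9.87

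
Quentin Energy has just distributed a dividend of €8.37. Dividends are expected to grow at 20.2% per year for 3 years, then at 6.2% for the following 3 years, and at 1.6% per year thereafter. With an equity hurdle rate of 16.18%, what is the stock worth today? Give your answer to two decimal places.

Three-stage DDM. Project D₁…D_6; terminal Gordon value at t=6 with g = 0.016; discount at r = 0.1618.
D_1 = 10.0607
D_2 = 12.0930
D_3 = 14.5358
D_4 = 15.4370
D_5 = 16.3941
D_6 = 17.4105
TV_6 = 17.6891/(0.1618−0.016) = 121.3245
P₀ = Σ Dₜ/(1+r)ᵗ + TV_6/(1+r)^6 = 99.5217

€99.52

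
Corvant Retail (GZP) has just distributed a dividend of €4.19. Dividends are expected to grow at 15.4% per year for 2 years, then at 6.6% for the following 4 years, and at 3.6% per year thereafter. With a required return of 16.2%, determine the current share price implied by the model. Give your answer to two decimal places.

€45.75

Three-stage DDM. Project D₁…D_6; terminal Gordon value at t=6 with g = 0.036; discount at r = 0.162.
D_1 = 4.8353
D_2 = 5.5799
D_3 = 5.9482
D_4 = 6.3407
D_5 = 6.7592
D_6 = 7.2053
TV_6 = 7.4647/(0.162−0.036) = 59.2439
P₀ = Σ Dₜ/(1+r)ᵗ + TV_6/(1+r)^6 = 45.7463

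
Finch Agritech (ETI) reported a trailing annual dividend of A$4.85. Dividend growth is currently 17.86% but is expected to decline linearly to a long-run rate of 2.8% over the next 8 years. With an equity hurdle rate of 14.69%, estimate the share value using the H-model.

H-model: P₀ = D₀[(1+g_L) + H(g_S−g_L)]/(r−g_L), with H = 8/2 = 4.
P₀ = 4.85 × [(1+0.028) + 4×(0.1786−0.028)] / (0.1469−0.028)
   = 4.85 × 1.6304 / 0.1189 = 66.5050

A$66.50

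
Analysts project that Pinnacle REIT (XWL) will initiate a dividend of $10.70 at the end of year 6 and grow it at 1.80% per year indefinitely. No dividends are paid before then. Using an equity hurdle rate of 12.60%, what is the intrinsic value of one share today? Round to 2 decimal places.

Deferred-dividend DDM. At t=5 the remaining stream is a growing perpetuity with first payment D_6 = 10.70.
V_5 = D_6/(r−g) = 10.70/(0.126−0.018) = 99.0741
P₀ = V_5/(1+r)^5 = 99.0741/(1+0.126)^5 = 54.7354

$54.74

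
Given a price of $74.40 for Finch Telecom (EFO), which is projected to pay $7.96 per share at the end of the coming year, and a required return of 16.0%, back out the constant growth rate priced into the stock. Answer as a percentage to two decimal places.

From P₀ = D₁/(r − g), the implied growth is g = r − D₁/P₀.
g = 0.16 − 7.96/74.40 = 0.16 − 0.10699 = 0.05301

5.30%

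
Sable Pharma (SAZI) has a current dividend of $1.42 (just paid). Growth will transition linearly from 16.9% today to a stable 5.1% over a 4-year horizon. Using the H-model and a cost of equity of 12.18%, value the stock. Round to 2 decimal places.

$25.81

H-model: P₀ = D₀[(1+g_L) + H(g_S−g_L)]/(r−g_L), with H = 4/2 = 2.
P₀ = 1.42 × [(1+0.051) + 2×(0.169−0.051)] / (0.1218−0.051)
   = 1.42 × 1.2870 / 0.0708 = 25.8127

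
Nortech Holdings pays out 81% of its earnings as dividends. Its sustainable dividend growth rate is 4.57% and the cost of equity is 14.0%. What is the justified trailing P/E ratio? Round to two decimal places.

Justified trailing P/E = b(1+g)/(r−g) = 0.81×(1+0.0457)/(0.14−0.0457) = 8.9822

8.98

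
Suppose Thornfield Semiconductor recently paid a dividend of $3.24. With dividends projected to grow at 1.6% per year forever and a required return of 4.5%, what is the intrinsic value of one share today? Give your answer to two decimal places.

$113.51

Gordon growth model: P₀ = D₁/(r − g). D₁ = 3.24 × (1 + 0.016) = 3.2918.
P₀ = 3.2918 / (0.045 − 0.016) = 3.2918 / 0.029 = 113.5117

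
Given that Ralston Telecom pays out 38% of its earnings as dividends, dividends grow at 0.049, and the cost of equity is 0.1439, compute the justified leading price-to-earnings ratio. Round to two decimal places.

4.00

Justified leading P/E = b/(r−g) = 0.38/(0.1439−0.049) = 4.0042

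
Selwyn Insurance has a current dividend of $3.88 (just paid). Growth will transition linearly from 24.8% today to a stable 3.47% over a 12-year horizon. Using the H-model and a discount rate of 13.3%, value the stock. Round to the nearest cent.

H-model: P₀ = D₀[(1+g_L) + H(g_S−g_L)]/(r−g_L), with H = 12/2 = 6.
P₀ = 3.88 × [(1+0.0347) + 6×(0.248−0.0347)] / (0.133−0.0347)
   = 3.88 × 2.3145 / 0.0983 = 91.3556

$91.36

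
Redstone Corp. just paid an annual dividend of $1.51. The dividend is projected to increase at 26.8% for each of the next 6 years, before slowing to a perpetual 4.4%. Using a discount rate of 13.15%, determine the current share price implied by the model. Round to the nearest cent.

$49.44

Two-stage DDM. Project D₁…D_6 at 0.268, terminal growth 0.044, discount at r = 0.1315.
D_1 = 1.9147
D_2 = 2.4278
D_3 = 3.0785
D_4 = 3.9035
D_5 = 4.9496
D_6 = 6.2761
Terminal value at t=6: TV = D_7/(r−g) = 6.5523/(0.1315−0.044) = 74.8833
P₀ = 1.9147/(1+0.1315)^1 + 2.4278/(1+0.1315)^2 + 3.0785/(1+0.1315)^3 + 3.9035/(1+0.1315)^4 + 4.9496/(1+0.1315)^5 + 6.2761/(1+0.1315)^6 + 74.8833/(1+0.1315)^6 = 49.4370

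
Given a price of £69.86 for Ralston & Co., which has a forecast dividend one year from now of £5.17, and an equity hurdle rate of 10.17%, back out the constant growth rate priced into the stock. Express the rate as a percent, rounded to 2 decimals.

From P₀ = D₁/(r − g), the implied growth is g = r − D₁/P₀.
g = 0.1017 − 5.17/69.86 = 0.1017 − 0.07401 = 0.02769

2.77%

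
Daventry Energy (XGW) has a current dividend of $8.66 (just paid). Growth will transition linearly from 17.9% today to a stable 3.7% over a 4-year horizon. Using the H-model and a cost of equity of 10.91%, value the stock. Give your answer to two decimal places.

H-model: P₀ = D₀[(1+g_L) + H(g_S−g_L)]/(r−g_L), with H = 4/2 = 2.
P₀ = 8.66 × [(1+0.037) + 2×(0.179−0.037)] / (0.1091−0.037)
   = 8.66 × 1.3210 / 0.0721 = 158.6666

$158.67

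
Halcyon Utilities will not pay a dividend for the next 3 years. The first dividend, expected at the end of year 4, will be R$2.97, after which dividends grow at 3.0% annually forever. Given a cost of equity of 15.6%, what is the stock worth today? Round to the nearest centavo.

R$15.26

Deferred-dividend DDM. At t=3 the remaining stream is a growing perpetuity with first payment D_4 = 2.97.
V_3 = D_4/(r−g) = 2.97/(0.156−0.03) = 23.5714
P₀ = V_3/(1+r)^3 = 23.5714/(1+0.156)^3 = 15.2585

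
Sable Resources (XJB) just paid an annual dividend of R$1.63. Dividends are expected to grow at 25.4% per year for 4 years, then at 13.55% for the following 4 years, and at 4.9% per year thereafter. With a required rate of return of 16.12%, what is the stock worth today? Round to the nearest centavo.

R$35.27

Three-stage DDM. Project D₁…D_8; terminal Gordon value at t=8 with g = 0.049; discount at r = 0.1612.
D_1 = 2.0440
D_2 = 2.5632
D_3 = 3.2143
D_4 = 4.0307
D_5 = 4.5768
D_6 = 5.1970
D_7 = 5.9012
D_8 = 6.7008
TV_8 = 7.0291/(0.1612−0.049) = 62.6482
P₀ = Σ Dₜ/(1+r)ᵗ + TV_8/(1+r)^8 = 35.2706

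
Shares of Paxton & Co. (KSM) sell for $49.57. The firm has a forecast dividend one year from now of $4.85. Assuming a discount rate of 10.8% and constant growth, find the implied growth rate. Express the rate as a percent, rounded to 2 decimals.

1.02%

From P₀ = D₁/(r − g), the implied growth is g = r − D₁/P₀.
g = 0.108 − 4.85/49.57 = 0.108 − 0.09784 = 0.01016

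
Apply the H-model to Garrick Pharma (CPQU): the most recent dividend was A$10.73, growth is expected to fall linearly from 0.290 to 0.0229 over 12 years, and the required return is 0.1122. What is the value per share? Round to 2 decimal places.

A$315.47

H-model: P₀ = D₀[(1+g_L) + H(g_S−g_L)]/(r−g_L), with H = 12/2 = 6.
P₀ = 10.73 × [(1+0.0229) + 6×(0.29−0.0229)] / (0.1122−0.0229)
   = 10.73 × 2.6255 / 0.0893 = 315.4716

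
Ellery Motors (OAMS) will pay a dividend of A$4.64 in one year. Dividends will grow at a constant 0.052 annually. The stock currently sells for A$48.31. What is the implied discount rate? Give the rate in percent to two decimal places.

Rearranging the constant-growth DDM: r = D₁/P₀ + g.
r = 4.6400 / 48.31 + 0.052 = 0.09605 + 0.052 = 0.14805

14.80%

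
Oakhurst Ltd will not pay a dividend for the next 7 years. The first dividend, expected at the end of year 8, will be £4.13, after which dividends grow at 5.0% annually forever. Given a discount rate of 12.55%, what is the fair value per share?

Deferred-dividend DDM. At t=7 the remaining stream is a growing perpetuity with first payment D_8 = 4.13.
V_7 = D_8/(r−g) = 4.13/(0.1255−0.05) = 54.7020
P₀ = V_7/(1+r)^7 = 54.7020/(1+0.1255)^7 = 23.9103

£23.91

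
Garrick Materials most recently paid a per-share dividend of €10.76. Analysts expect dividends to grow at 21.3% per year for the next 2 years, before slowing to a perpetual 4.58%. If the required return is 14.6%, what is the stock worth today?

Two-stage DDM. Project D₁…D_2 at 0.213, terminal growth 0.0458, discount at r = 0.146.
D_1 = 13.0519
D_2 = 15.8319
Terminal value at t=2: TV = D_3/(r−g) = 16.5570/(0.146−0.0458) = 165.2398
P₀ = 13.0519/(1+0.146)^1 + 15.8319/(1+0.146)^2 + 165.2398/(1+0.146)^2 = 149.2628

€149.26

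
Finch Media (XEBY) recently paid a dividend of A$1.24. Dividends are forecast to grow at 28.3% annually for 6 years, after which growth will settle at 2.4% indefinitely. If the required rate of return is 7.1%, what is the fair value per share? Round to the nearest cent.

Two-stage DDM. Project D₁…D_6 at 0.283, terminal growth 0.024, discount at r = 0.071.
D_1 = 1.5909
D_2 = 2.0412
D_3 = 2.6188
D_4 = 3.3599
D_5 = 4.3108
D_6 = 5.5307
Terminal value at t=6: TV = D_7/(r−g) = 5.6635/(0.071−0.024) = 120.4991
P₀ = 1.5909/(1+0.071)^1 + 2.0412/(1+0.071)^2 + 2.6188/(1+0.071)^3 + 3.3599/(1+0.071)^4 + 4.3108/(1+0.071)^5 + 5.5307/(1+0.071)^6 + 120.4991/(1+0.071)^6 = 94.5192

A$94.52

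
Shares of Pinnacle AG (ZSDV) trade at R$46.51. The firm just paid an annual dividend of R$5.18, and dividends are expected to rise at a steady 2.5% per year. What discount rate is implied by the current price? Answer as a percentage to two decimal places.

13.92%

Rearranging the constant-growth DDM: r = D₁/P₀ + g.
D₁ = 5.18 × (1 + 0.025) = 5.3095.
r = 5.3095 / 46.51 + 0.025 = 0.11416 + 0.025 = 0.13916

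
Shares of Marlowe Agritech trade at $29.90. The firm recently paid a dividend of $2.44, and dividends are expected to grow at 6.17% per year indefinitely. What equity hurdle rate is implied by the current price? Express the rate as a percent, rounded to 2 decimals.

14.83%

Rearranging the constant-growth DDM: r = D₁/P₀ + g.
D₁ = 2.44 × (1 + 0.0617) = 2.5905.
r = 2.5905 / 29.90 + 0.0617 = 0.08664 + 0.0617 = 0.14834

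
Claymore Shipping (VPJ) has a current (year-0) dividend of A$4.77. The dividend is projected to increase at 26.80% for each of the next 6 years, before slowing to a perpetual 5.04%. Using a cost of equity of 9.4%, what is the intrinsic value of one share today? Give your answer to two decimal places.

A$328.13

Two-stage DDM. Project D₁…D_6 at 0.268, terminal growth 0.0504, discount at r = 0.094.
D_1 = 6.0484
D_2 = 7.6693
D_3 = 9.7247
D_4 = 12.3309
D_5 = 15.6356
D_6 = 19.8259
Terminal value at t=6: TV = D_7/(r−g) = 20.8252/(0.094−0.0504) = 477.6416
P₀ = 6.0484/(1+0.094)^1 + 7.6693/(1+0.094)^2 + 9.7247/(1+0.094)^3 + 12.3309/(1+0.094)^4 + 15.6356/(1+0.094)^5 + 19.8259/(1+0.094)^6 + 477.6416/(1+0.094)^6 = 328.1255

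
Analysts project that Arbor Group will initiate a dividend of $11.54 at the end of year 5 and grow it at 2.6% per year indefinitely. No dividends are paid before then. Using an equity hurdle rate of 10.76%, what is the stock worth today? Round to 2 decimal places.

Deferred-dividend DDM. At t=4 the remaining stream is a growing perpetuity with first payment D_5 = 11.54.
V_4 = D_5/(r−g) = 11.54/(0.1076−0.026) = 141.4216
P₀ = V_4/(1+r)^4 = 141.4216/(1+0.1076)^4 = 93.9688

$93.97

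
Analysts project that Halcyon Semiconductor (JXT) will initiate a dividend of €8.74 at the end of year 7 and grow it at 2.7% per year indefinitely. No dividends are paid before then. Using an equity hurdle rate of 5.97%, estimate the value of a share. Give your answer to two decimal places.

Deferred-dividend DDM. At t=6 the remaining stream is a growing perpetuity with first payment D_7 = 8.74.
V_6 = D_7/(r−g) = 8.74/(0.0597−0.027) = 267.2783
P₀ = V_6/(1+r)^6 = 267.2783/(1+0.0597)^6 = 188.7409

€188.74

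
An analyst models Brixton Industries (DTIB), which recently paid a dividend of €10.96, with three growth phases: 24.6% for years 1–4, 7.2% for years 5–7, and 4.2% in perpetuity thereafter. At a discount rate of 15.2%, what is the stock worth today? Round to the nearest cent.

€207.07

Three-stage DDM. Project D₁…D_7; terminal Gordon value at t=7 with g = 0.042; discount at r = 0.152.
D_1 = 13.6562
D_2 = 17.0156
D_3 = 21.2014
D_4 = 26.4170
D_5 = 28.3190
D_6 = 30.3579
D_7 = 32.5437
TV_7 = 33.9105/(0.152−0.042) = 308.2777
P₀ = Σ Dₜ/(1+r)ᵗ + TV_7/(1+r)^7 = 207.0676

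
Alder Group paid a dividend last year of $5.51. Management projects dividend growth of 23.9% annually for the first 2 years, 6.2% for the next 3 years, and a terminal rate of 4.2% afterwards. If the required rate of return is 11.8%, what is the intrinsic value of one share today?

Three-stage DDM. Project D₁…D_5; terminal Gordon value at t=5 with g = 0.042; discount at r = 0.118.
D_1 = 6.8269
D_2 = 8.4585
D_3 = 8.9829
D_4 = 9.5399
D_5 = 10.1314
TV_5 = 10.5569/(0.118−0.042) = 138.9063
P₀ = Σ Dₜ/(1+r)ᵗ + TV_5/(1+r)^5 = 110.7352

$110.74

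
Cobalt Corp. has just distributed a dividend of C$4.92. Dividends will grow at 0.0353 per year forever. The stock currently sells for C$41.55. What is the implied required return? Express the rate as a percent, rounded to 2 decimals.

15.79%

Rearranging the constant-growth DDM: r = D₁/P₀ + g.
D₁ = 4.92 × (1 + 0.0353) = 5.0937.
r = 5.0937 / 41.55 + 0.0353 = 0.12259 + 0.0353 = 0.15789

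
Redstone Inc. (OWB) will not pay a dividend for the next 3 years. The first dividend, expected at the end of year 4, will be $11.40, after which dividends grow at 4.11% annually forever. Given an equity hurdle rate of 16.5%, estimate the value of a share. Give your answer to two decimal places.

Deferred-dividend DDM. At t=3 the remaining stream is a growing perpetuity with first payment D_4 = 11.40.
V_3 = D_4/(r−g) = 11.40/(0.165−0.0411) = 92.0097
P₀ = V_3/(1+r)^3 = 92.0097/(1+0.165)^3 = 58.1910

$58.19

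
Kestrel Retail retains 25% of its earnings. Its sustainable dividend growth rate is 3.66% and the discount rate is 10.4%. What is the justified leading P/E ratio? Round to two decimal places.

Payout ratio b = 1 − 0.25 = 0.75.
Justified leading P/E = b/(r−g) = 0.75/(0.104−0.0366) = 11.1276

11.13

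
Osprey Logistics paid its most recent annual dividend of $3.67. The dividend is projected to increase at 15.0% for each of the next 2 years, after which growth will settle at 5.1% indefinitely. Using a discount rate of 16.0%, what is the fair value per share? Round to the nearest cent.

Two-stage DDM. Project D₁…D_2 at 0.15, terminal growth 0.051, discount at r = 0.16.
D_1 = 4.2205
D_2 = 4.8536
Terminal value at t=2: TV = D_3/(r−g) = 5.1011/(0.16−0.051) = 46.7991
P₀ = 4.2205/(1+0.16)^1 + 4.8536/(1+0.16)^2 + 46.7991/(1+0.16)^2 = 42.0248

$42.02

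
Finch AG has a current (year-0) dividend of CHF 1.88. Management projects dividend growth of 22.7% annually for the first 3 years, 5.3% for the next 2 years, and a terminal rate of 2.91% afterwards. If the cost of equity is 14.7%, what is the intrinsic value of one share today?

CHF 27.45

Three-stage DDM. Project D₁…D_5; terminal Gordon value at t=5 with g = 0.0291; discount at r = 0.147.
D_1 = 2.3068
D_2 = 2.8304
D_3 = 3.4729
D_4 = 3.6570
D_5 = 3.8508
TV_5 = 3.9628/(0.147−0.0291) = 33.6118
P₀ = Σ Dₜ/(1+r)ᵗ + TV_5/(1+r)^5 = 27.4472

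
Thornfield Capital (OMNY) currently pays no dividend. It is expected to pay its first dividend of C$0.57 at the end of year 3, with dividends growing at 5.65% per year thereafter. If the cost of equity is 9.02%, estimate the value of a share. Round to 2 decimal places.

C$14.23

Deferred-dividend DDM. At t=2 the remaining stream is a growing perpetuity with first payment D_3 = 0.57.
V_2 = D_3/(r−g) = 0.57/(0.0902−0.0565) = 16.9139
P₀ = V_2/(1+r)^2 = 16.9139/(1+0.0902)^2 = 14.2309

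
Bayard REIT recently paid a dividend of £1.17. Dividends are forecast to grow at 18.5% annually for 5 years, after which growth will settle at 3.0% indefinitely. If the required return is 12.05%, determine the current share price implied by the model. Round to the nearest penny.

Two-stage DDM. Project D₁…D_5 at 0.185, terminal growth 0.03, discount at r = 0.1205.
D_1 = 1.3864
D_2 = 1.6429
D_3 = 1.9469
D_4 = 2.3071
D_5 = 2.7339
Terminal value at t=5: TV = D_6/(r−g) = 2.8159/(0.1205−0.03) = 31.1147
P₀ = 1.3864/(1+0.1205)^1 + 1.6429/(1+0.1205)^2 + 1.9469/(1+0.1205)^3 + 2.3071/(1+0.1205)^4 + 2.7339/(1+0.1205)^5 + 31.1147/(1+0.1205)^5 = 24.5572

£24.56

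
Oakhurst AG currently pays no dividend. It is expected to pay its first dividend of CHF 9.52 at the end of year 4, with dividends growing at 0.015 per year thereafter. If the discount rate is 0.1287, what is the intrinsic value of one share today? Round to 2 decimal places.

Deferred-dividend DDM. At t=3 the remaining stream is a growing perpetuity with first payment D_4 = 9.52.
V_3 = D_4/(r−g) = 9.52/(0.1287−0.015) = 83.7291
P₀ = V_3/(1+r)^3 = 83.7291/(1+0.1287)^3 = 58.2292

CHF 58.23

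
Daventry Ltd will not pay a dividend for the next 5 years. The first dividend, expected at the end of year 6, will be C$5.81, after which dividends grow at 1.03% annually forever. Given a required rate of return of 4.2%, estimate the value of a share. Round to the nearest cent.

Deferred-dividend DDM. At t=5 the remaining stream is a growing perpetuity with first payment D_6 = 5.81.
V_5 = D_6/(r−g) = 5.81/(0.042−0.0103) = 183.2808
P₀ = V_5/(1+r)^5 = 183.2808/(1+0.042)^5 = 149.2032

C$149.20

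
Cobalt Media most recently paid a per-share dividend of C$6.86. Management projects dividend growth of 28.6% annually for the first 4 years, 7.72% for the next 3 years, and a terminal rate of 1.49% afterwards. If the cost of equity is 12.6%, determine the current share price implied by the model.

C$164.09

Three-stage DDM. Project D₁…D_7; terminal Gordon value at t=7 with g = 0.0149; discount at r = 0.126.
D_1 = 8.8220
D_2 = 11.3450
D_3 = 14.5897
D_4 = 18.7624
D_5 = 20.2108
D_6 = 21.7711
D_7 = 23.4518
TV_7 = 23.8013/(0.126−0.0149) = 214.2329
P₀ = Σ Dₜ/(1+r)ᵗ + TV_7/(1+r)^7 = 164.0916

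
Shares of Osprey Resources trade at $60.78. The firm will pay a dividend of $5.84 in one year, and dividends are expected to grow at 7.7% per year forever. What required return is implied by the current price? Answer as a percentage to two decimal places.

17.31%

Rearranging the constant-growth DDM: r = D₁/P₀ + g.
r = 5.8400 / 60.78 + 0.077 = 0.09608 + 0.077 = 0.17308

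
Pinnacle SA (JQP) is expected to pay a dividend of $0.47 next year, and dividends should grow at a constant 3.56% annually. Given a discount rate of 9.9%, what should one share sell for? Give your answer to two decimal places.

$7.41

Gordon growth model: P₀ = D₁/(r − g), with D₁ = 0.47 given directly.
P₀ = 0.4700 / (0.099 − 0.0356) = 0.4700 / 0.0634 = 7.4132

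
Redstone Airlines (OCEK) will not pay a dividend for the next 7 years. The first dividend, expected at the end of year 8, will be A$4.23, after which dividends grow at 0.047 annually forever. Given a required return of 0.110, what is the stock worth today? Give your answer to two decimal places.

A$32.34

Deferred-dividend DDM. At t=7 the remaining stream is a growing perpetuity with first payment D_8 = 4.23.
V_7 = D_8/(r−g) = 4.23/(0.11−0.047) = 67.1429
P₀ = V_7/(1+r)^7 = 67.1429/(1+0.11)^7 = 32.3399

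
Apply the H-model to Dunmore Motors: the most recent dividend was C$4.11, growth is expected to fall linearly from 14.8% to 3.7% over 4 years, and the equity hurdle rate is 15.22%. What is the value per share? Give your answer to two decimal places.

C$44.92

H-model: P₀ = D₀[(1+g_L) + H(g_S−g_L)]/(r−g_L), with H = 4/2 = 2.
P₀ = 4.11 × [(1+0.037) + 2×(0.148−0.037)] / (0.1522−0.037)
   = 4.11 × 1.2590 / 0.1152 = 44.9174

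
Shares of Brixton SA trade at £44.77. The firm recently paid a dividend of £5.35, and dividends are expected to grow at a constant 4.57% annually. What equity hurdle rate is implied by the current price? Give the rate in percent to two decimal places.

Rearranging the constant-growth DDM: r = D₁/P₀ + g.
D₁ = 5.35 × (1 + 0.0457) = 5.5945.
r = 5.5945 / 44.77 + 0.0457 = 0.12496 + 0.0457 = 0.17066

17.07%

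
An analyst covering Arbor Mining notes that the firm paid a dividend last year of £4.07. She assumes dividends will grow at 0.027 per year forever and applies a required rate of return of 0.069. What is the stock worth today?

£99.52

Gordon growth model: P₀ = D₁/(r − g). D₁ = 4.07 × (1 + 0.027) = 4.1799.
P₀ = 4.1799 / (0.069 − 0.027) = 4.1799 / 0.042 = 99.5212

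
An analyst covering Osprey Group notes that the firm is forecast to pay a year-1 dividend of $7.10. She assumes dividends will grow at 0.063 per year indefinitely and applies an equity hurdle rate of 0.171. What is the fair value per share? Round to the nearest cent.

Gordon growth model: P₀ = D₁/(r − g), with D₁ = 7.10 given directly.
P₀ = 7.1000 / (0.171 − 0.063) = 7.1000 / 0.108 = 65.7407

$65.74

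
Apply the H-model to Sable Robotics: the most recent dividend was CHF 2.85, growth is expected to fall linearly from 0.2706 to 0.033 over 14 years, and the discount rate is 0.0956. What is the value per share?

H-model: P₀ = D₀[(1+g_L) + H(g_S−g_L)]/(r−g_L), with H = 14/2 = 7.
P₀ = 2.85 × [(1+0.033) + 7×(0.2706−0.033)] / (0.0956−0.033)
   = 2.85 × 2.6962 / 0.0626 = 122.7503

CHF 122.75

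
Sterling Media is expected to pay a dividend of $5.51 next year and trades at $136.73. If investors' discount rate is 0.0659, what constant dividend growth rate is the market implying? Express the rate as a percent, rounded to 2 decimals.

From P₀ = D₁/(r − g), the implied growth is g = r − D₁/P₀.
g = 0.0659 − 5.51/136.73 = 0.0659 − 0.04030 = 0.02560

2.56%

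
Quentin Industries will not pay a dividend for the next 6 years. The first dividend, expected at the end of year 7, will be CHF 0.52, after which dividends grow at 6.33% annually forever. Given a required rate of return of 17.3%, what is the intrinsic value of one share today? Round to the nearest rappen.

Deferred-dividend DDM. At t=6 the remaining stream is a growing perpetuity with first payment D_7 = 0.52.
V_6 = D_7/(r−g) = 0.52/(0.173−0.0633) = 4.7402
P₀ = V_6/(1+r)^6 = 4.7402/(1+0.173)^6 = 1.8197

CHF 1.82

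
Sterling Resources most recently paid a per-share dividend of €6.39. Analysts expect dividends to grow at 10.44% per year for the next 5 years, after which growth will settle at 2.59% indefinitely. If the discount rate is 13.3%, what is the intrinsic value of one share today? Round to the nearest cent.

Two-stage DDM. Project D₁…D_5 at 0.1044, terminal growth 0.0259, discount at r = 0.133.
D_1 = 7.0571
D_2 = 7.7939
D_3 = 8.6076
D_4 = 9.5062
D_5 = 10.4986
Terminal value at t=5: TV = D_6/(r−g) = 10.7705/(0.133−0.0259) = 100.5654
P₀ = 7.0571/(1+0.133)^1 + 7.7939/(1+0.133)^2 + 8.6076/(1+0.133)^3 + 9.5062/(1+0.133)^4 + 10.4986/(1+0.133)^5 + 100.5654/(1+0.133)^5 = 83.4744

€83.47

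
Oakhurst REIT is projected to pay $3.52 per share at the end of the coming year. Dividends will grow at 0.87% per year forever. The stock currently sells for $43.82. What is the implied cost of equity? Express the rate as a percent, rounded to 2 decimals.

8.90%

Rearranging the constant-growth DDM: r = D₁/P₀ + g.
r = 3.5200 / 43.82 + 0.0087 = 0.08033 + 0.0087 = 0.08903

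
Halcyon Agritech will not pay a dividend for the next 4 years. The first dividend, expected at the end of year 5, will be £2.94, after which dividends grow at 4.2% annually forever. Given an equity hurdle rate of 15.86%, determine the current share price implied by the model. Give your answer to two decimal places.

£13.99

Deferred-dividend DDM. At t=4 the remaining stream is a growing perpetuity with first payment D_5 = 2.94.
V_4 = D_5/(r−g) = 2.94/(0.1586−0.042) = 25.2144
P₀ = V_4/(1+r)^4 = 25.2144/(1+0.1586)^4 = 13.9931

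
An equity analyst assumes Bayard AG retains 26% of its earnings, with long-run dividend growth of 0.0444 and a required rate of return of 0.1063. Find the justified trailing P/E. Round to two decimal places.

12.49

Payout ratio b = 1 − 0.26 = 0.74.
Justified trailing P/E = b(1+g)/(r−g) = 0.74×(1+0.0444)/(0.1063−0.0444) = 12.4856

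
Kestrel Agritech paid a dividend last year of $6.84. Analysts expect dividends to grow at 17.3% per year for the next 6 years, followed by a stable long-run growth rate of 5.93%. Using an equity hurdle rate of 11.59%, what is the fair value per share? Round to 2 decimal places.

$221.75

Two-stage DDM. Project D₁…D_6 at 0.173, terminal growth 0.0593, discount at r = 0.1159.
D_1 = 8.0233
D_2 = 9.4114
D_3 = 11.0395
D_4 = 12.9494
D_5 = 15.1896
D_6 = 17.8174
Terminal value at t=6: TV = D_7/(r−g) = 18.8740/(0.1159−0.0593) = 333.4623
P₀ = 8.0233/(1+0.1159)^1 + 9.4114/(1+0.1159)^2 + 11.0395/(1+0.1159)^3 + 12.9494/(1+0.1159)^4 + 15.1896/(1+0.1159)^5 + 17.8174/(1+0.1159)^6 + 333.4623/(1+0.1159)^6 = 221.7510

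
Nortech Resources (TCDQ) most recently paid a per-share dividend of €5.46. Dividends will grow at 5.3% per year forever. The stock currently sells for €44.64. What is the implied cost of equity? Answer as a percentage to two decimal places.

18.18%

Rearranging the constant-growth DDM: r = D₁/P₀ + g.
D₁ = 5.46 × (1 + 0.053) = 5.7494.
r = 5.7494 / 44.64 + 0.053 = 0.12879 + 0.053 = 0.18179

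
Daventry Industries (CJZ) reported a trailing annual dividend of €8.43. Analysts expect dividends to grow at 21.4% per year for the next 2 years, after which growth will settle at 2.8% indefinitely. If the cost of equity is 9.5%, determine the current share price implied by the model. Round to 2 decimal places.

€178.69

Two-stage DDM. Project D₁…D_2 at 0.214, terminal growth 0.028, discount at r = 0.095.
D_1 = 10.2340
D_2 = 12.4241
Terminal value at t=2: TV = D_3/(r−g) = 12.7720/(0.095−0.028) = 190.6265
P₀ = 10.2340/(1+0.095)^1 + 12.4241/(1+0.095)^2 + 190.6265/(1+0.095)^2 = 178.6926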